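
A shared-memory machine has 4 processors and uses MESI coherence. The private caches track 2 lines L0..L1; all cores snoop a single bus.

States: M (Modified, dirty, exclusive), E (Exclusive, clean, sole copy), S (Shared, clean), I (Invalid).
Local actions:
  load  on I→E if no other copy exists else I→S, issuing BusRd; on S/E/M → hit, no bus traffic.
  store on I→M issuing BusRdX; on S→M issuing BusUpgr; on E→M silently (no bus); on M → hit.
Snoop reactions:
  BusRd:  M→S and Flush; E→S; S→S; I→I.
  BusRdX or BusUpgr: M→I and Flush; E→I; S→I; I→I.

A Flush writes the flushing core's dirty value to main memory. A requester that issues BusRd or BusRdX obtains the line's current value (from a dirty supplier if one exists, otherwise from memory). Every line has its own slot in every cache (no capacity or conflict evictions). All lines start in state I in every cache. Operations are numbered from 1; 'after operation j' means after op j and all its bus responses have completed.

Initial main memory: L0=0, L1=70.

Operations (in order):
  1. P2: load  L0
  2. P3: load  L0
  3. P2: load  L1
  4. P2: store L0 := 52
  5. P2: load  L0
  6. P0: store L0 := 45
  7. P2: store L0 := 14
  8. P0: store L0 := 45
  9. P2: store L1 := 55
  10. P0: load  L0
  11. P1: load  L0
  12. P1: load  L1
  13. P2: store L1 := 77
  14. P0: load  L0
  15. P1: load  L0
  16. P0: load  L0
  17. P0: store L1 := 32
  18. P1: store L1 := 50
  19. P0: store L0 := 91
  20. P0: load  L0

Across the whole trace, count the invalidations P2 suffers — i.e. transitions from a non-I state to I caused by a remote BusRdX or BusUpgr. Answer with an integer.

  op1 P2: load  L0 → I/I/E/I on L0; bus BusRd; mem=0
  op2 P3: load  L0 → I/I/S/S on L0; bus BusRd; mem=0
  op3 P2: load  L1 → I/I/E/I on L1; bus BusRd; mem=70
  op4 P2: store L0 := 52 → I/I/M/I on L0; bus BusUpgr; mem=0
  op5 P2: load  L0 → I/I/M/I on L0; bus (none); mem=0
  op6 P0: store L0 := 45 → M/I/I/I on L0; bus BusRdX Flush; mem=52
  op7 P2: store L0 := 14 → I/I/M/I on L0; bus BusRdX Flush; mem=45
  op8 P0: store L0 := 45 → M/I/I/I on L0; bus BusRdX Flush; mem=14
  op9 P2: store L1 := 55 → I/I/M/I on L1; bus (none); mem=70
  op10 P0: load  L0 → M/I/I/I on L0; bus (none); mem=14
  op11 P1: load  L0 → S/S/I/I on L0; bus BusRd Flush; mem=45
  op12 P1: load  L1 → I/S/S/I on L1; bus BusRd Flush; mem=55
  op13 P2: store L1 := 77 → I/I/M/I on L1; bus BusUpgr; mem=55
  op14 P0: load  L0 → S/S/I/I on L0; bus (none); mem=45
  op15 P1: load  L0 → S/S/I/I on L0; bus (none); mem=45
  op16 P0: load  L0 → S/S/I/I on L0; bus (none); mem=45
  op17 P0: store L1 := 32 → M/I/I/I on L1; bus BusRdX Flush; mem=77
  op18 P1: store L1 := 50 → I/M/I/I on L1; bus BusRdX Flush; mem=32
  op19 P0: store L0 := 91 → M/I/I/I on L0; bus BusUpgr; mem=45
  op20 P0: load  L0 → M/I/I/I on L0; bus (none); mem=45

invalidations = 3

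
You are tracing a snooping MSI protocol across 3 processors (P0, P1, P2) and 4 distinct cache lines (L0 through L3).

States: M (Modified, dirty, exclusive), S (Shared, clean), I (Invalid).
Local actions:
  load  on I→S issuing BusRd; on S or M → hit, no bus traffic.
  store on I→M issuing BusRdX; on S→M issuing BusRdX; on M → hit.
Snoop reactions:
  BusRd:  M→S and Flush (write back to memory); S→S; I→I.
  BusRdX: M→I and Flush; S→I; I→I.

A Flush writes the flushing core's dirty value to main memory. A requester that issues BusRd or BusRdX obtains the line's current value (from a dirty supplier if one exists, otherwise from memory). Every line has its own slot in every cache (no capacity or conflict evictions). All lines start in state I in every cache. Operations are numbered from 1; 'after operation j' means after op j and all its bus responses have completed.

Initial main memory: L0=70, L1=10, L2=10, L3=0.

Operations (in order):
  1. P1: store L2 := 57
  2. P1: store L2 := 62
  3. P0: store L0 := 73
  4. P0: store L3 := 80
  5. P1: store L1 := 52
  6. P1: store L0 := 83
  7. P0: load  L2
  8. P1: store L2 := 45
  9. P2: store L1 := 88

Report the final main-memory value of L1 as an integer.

memory[L1] = 52

1. P1: store L2 := 57  bus=[BusRdX]  L2: P0=I P1=M P2=I  mem[L2]=10
2. P1: store L2 := 62  bus=[-]  L2: P0=I P1=M P2=I  mem[L2]=10
3. P0: store L0 := 73  bus=[BusRdX]  L0: P0=M P1=I P2=I  mem[L0]=70
4. P0: store L3 := 80  bus=[BusRdX]  L3: P0=M P1=I P2=I  mem[L3]=0
5. P1: store L1 := 52  bus=[BusRdX]  L1: P0=I P1=M P2=I  mem[L1]=10
6. P1: store L0 := 83  bus=[BusRdX,Flush]  L0: P0=I P1=M P2=I  mem[L0]=73
7. P0: load  L2  bus=[BusRd,Flush]  L2: P0=S P1=S P2=I  mem[L2]=62
8. P1: store L2 := 45  bus=[BusRdX]  L2: P0=I P1=M P2=I  mem[L2]=62
9. P2: store L1 := 88  bus=[BusRdX,Flush]  L1: P0=I P1=I P2=M  mem[L1]=52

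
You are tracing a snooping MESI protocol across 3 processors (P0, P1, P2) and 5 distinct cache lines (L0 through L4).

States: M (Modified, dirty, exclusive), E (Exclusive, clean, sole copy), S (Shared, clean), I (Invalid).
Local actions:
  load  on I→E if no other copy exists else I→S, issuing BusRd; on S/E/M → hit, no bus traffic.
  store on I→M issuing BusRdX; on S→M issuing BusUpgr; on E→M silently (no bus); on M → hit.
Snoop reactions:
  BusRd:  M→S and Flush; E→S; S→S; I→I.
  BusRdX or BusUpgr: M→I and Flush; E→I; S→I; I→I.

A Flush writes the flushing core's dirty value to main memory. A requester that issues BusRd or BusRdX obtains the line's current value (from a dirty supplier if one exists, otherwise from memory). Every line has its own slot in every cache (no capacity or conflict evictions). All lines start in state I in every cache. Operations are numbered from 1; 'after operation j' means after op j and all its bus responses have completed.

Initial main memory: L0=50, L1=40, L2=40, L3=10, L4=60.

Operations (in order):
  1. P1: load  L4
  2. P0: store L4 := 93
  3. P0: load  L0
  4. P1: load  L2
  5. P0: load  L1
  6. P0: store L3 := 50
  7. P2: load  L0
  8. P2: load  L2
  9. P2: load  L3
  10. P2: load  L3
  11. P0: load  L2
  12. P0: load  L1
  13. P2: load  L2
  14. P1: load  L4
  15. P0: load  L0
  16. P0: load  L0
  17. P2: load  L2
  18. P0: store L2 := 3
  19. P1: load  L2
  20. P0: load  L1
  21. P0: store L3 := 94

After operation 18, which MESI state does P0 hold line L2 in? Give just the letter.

step 1: P1: load  L4  ⟶  IEI  (L4)  txn=BusRd  M[L4]=60
step 2: P0: store L4 := 93  ⟶  MII  (L4)  txn=BusRdX  M[L4]=60
step 3: P0: load  L0  ⟶  EII  (L0)  txn=BusRd  M[L0]=50
step 4: P1: load  L2  ⟶  IEI  (L2)  txn=BusRd  M[L2]=40
step 5: P0: load  L1  ⟶  EII  (L1)  txn=BusRd  M[L1]=40
step 6: P0: store L3 := 50  ⟶  MII  (L3)  txn=BusRdX  M[L3]=10
step 7: P2: load  L0  ⟶  SIS  (L0)  txn=BusRd  M[L0]=50
step 8: P2: load  L2  ⟶  ISS  (L2)  txn=BusRd  M[L2]=40
step 9: P2: load  L3  ⟶  SIS  (L3)  txn=BusRd+Flush  M[L3]=50
step 10: P2: load  L3  ⟶  SIS  (L3)  txn=∅  M[L3]=50
step 11: P0: load  L2  ⟶  SSS  (L2)  txn=BusRd  M[L2]=40
step 12: P0: load  L1  ⟶  EII  (L1)  txn=∅  M[L1]=40
step 13: P2: load  L2  ⟶  SSS  (L2)  txn=∅  M[L2]=40
step 14: P1: load  L4  ⟶  SSI  (L4)  txn=BusRd+Flush  M[L4]=93
step 15: P0: load  L0  ⟶  SIS  (L0)  txn=∅  M[L0]=50
step 16: P0: load  L0  ⟶  SIS  (L0)  txn=∅  M[L0]=50
step 17: P2: load  L2  ⟶  SSS  (L2)  txn=∅  M[L2]=40
step 18: P0: store L2 := 3  ⟶  MII  (L2)  txn=BusUpgr  M[L2]=40
step 19: P1: load  L2  ⟶  SSI  (L2)  txn=BusRd+Flush  M[L2]=3
step 20: P0: load  L1  ⟶  EII  (L1)  txn=∅  M[L1]=40
step 21: P0: store L3 := 94  ⟶  MII  (L3)  txn=BusUpgr  M[L3]=50

state = M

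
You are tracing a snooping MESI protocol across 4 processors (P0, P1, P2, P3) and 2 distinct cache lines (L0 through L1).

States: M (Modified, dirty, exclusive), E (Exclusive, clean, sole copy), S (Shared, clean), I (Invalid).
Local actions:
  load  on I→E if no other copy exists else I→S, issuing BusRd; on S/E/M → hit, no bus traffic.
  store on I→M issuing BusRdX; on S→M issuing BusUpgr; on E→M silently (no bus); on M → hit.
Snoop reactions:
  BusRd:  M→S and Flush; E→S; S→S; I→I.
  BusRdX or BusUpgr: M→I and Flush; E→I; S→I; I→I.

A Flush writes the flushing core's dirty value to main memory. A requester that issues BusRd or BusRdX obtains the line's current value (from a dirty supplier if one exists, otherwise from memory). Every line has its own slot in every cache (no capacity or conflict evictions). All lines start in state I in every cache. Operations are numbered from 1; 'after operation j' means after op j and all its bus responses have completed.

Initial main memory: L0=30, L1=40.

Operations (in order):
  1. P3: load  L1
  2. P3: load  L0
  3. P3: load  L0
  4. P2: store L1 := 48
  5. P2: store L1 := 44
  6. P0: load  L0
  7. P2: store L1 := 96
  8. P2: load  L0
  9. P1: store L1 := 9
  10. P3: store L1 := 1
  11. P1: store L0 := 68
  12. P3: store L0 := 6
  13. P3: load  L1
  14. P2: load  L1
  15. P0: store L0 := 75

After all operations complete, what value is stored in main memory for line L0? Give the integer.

  op1 P3: load  L1 → I/I/I/E on L1; bus BusRd; mem=40
  op2 P3: load  L0 → I/I/I/E on L0; bus BusRd; mem=30
  op3 P3: load  L0 → I/I/I/E on L0; bus (none); mem=30
  op4 P2: store L1 := 48 → I/I/M/I on L1; bus BusRdX; mem=40
  op5 P2: store L1 := 44 → I/I/M/I on L1; bus (none); mem=40
  op6 P0: load  L0 → S/I/I/S on L0; bus BusRd; mem=30
  op7 P2: store L1 := 96 → I/I/M/I on L1; bus (none); mem=40
  op8 P2: load  L0 → S/I/S/S on L0; bus BusRd; mem=30
  op9 P1: store L1 := 9 → I/M/I/I on L1; bus BusRdX Flush; mem=96
  op10 P3: store L1 := 1 → I/I/I/M on L1; bus BusRdX Flush; mem=9
  op11 P1: store L0 := 68 → I/M/I/I on L0; bus BusRdX; mem=30
  op12 P3: store L0 := 6 → I/I/I/M on L0; bus BusRdX Flush; mem=68
  op13 P3: load  L1 → I/I/I/M on L1; bus (none); mem=9
  op14 P2: load  L1 → I/I/S/S on L1; bus BusRd Flush; mem=1
  op15 P0: store L0 := 75 → M/I/I/I on L0; bus BusRdX Flush; mem=6

memory[L0] = 6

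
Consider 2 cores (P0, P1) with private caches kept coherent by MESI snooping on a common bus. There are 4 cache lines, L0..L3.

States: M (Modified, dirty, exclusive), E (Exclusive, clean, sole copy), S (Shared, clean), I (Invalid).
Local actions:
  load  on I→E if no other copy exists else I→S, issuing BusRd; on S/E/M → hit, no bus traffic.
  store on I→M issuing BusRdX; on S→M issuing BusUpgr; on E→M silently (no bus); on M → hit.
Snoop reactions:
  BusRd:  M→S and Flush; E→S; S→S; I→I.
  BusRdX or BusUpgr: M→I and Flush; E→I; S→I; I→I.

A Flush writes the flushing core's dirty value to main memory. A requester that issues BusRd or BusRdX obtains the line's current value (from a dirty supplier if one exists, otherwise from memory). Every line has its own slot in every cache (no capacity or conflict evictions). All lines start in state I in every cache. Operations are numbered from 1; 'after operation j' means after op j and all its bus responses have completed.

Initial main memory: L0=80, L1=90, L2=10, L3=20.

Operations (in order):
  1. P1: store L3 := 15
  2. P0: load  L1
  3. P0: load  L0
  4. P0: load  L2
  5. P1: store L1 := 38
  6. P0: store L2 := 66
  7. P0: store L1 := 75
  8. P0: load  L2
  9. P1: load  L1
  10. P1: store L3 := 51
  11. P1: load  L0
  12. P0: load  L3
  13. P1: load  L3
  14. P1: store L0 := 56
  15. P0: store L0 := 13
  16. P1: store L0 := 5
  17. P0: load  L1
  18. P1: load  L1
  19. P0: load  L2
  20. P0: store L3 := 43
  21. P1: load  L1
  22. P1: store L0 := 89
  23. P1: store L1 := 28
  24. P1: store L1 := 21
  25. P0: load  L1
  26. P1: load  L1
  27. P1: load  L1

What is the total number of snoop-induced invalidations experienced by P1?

1. P1: store L3 := 15  bus=[BusRdX]  L3: P0=I P1=M  mem[L3]=20
2. P0: load  L1  bus=[BusRd]  L1: P0=E P1=I  mem[L1]=90
3. P0: load  L0  bus=[BusRd]  L0: P0=E P1=I  mem[L0]=80
4. P0: load  L2  bus=[BusRd]  L2: P0=E P1=I  mem[L2]=10
5. P1: store L1 := 38  bus=[BusRdX]  L1: P0=I P1=M  mem[L1]=90
6. P0: store L2 := 66  bus=[-]  L2: P0=M P1=I  mem[L2]=10
7. P0: store L1 := 75  bus=[BusRdX,Flush]  L1: P0=M P1=I  mem[L1]=38
8. P0: load  L2  bus=[-]  L2: P0=M P1=I  mem[L2]=10
9. P1: load  L1  bus=[BusRd,Flush]  L1: P0=S P1=S  mem[L1]=75
10. P1: store L3 := 51  bus=[-]  L3: P0=I P1=M  mem[L3]=20
11. P1: load  L0  bus=[BusRd]  L0: P0=S P1=S  mem[L0]=80
12. P0: load  L3  bus=[BusRd,Flush]  L3: P0=S P1=S  mem[L3]=51
13. P1: load  L3  bus=[-]  L3: P0=S P1=S  mem[L3]=51
14. P1: store L0 := 56  bus=[BusUpgr]  L0: P0=I P1=M  mem[L0]=80
15. P0: store L0 := 13  bus=[BusRdX,Flush]  L0: P0=M P1=I  mem[L0]=56
16. P1: store L0 := 5  bus=[BusRdX,Flush]  L0: P0=I P1=M  mem[L0]=13
17. P0: load  L1  bus=[-]  L1: P0=S P1=S  mem[L1]=75
18. P1: load  L1  bus=[-]  L1: P0=S P1=S  mem[L1]=75
19. P0: load  L2  bus=[-]  L2: P0=M P1=I  mem[L2]=10
20. P0: store L3 := 43  bus=[BusUpgr]  L3: P0=M P1=I  mem[L3]=51
21. P1: load  L1  bus=[-]  L1: P0=S P1=S  mem[L1]=75
22. P1: store L0 := 89  bus=[-]  L0: P0=I P1=M  mem[L0]=13
23. P1: store L1 := 28  bus=[BusUpgr]  L1: P0=I P1=M  mem[L1]=75
24. P1: store L1 := 21  bus=[-]  L1: P0=I P1=M  mem[L1]=75
25. P0: load  L1  bus=[BusRd,Flush]  L1: P0=S P1=S  mem[L1]=21
26. P1: load  L1  bus=[-]  L1: P0=S P1=S  mem[L1]=21
27. P1: load  L1  bus=[-]  L1: P0=S P1=S  mem[L1]=21

invalidations = 3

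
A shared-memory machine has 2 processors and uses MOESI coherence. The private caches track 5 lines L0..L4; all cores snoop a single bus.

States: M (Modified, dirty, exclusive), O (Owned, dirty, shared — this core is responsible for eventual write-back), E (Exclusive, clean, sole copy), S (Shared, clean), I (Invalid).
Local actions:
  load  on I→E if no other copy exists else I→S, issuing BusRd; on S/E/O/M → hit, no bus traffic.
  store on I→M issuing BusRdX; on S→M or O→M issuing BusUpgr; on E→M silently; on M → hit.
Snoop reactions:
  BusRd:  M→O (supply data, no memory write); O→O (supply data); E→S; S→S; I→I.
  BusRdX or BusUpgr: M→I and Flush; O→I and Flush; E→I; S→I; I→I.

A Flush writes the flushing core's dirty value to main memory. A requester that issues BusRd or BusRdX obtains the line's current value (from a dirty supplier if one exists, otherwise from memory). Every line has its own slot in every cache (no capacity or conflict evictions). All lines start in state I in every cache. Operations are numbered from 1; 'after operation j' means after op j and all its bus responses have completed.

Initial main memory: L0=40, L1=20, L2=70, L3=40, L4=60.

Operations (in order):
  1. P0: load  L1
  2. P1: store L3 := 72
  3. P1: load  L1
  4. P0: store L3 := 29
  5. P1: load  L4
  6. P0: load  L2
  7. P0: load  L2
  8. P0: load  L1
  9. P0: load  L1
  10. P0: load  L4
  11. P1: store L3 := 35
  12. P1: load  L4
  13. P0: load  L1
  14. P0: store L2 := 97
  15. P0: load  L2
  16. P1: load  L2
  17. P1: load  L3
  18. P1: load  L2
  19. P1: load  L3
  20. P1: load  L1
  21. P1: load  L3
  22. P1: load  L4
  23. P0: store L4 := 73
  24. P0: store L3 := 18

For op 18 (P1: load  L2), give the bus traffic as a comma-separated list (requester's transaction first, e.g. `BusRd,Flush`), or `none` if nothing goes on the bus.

bus = none

step 1: P0: load  L1  ⟶  EI  (L1)  txn=BusRd  M[L1]=20
step 2: P1: store L3 := 72  ⟶  IM  (L3)  txn=BusRdX  M[L3]=40
step 3: P1: load  L1  ⟶  SS  (L1)  txn=BusRd  M[L1]=20
step 4: P0: store L3 := 29  ⟶  MI  (L3)  txn=BusRdX+Flush  M[L3]=72
step 5: P1: load  L4  ⟶  IE  (L4)  txn=BusRd  M[L4]=60
step 6: P0: load  L2  ⟶  EI  (L2)  txn=BusRd  M[L2]=70
step 7: P0: load  L2  ⟶  EI  (L2)  txn=∅  M[L2]=70
step 8: P0: load  L1  ⟶  SS  (L1)  txn=∅  M[L1]=20
step 9: P0: load  L1  ⟶  SS  (L1)  txn=∅  M[L1]=20
step 10: P0: load  L4  ⟶  SS  (L4)  txn=BusRd  M[L4]=60
step 11: P1: store L3 := 35  ⟶  IM  (L3)  txn=BusRdX+Flush  M[L3]=29
step 12: P1: load  L4  ⟶  SS  (L4)  txn=∅  M[L4]=60
step 13: P0: load  L1  ⟶  SS  (L1)  txn=∅  M[L1]=20
step 14: P0: store L2 := 97  ⟶  MI  (L2)  txn=∅  M[L2]=70
step 15: P0: load  L2  ⟶  MI  (L2)  txn=∅  M[L2]=70
step 16: P1: load  L2  ⟶  OS  (L2)  txn=BusRd  M[L2]=70
step 17: P1: load  L3  ⟶  IM  (L3)  txn=∅  M[L3]=29
step 18: P1: load  L2  ⟶  OS  (L2)  txn=∅  M[L2]=70
step 19: P1: load  L3  ⟶  IM  (L3)  txn=∅  M[L3]=29
step 20: P1: load  L1  ⟶  SS  (L1)  txn=∅  M[L1]=20
step 21: P1: load  L3  ⟶  IM  (L3)  txn=∅  M[L3]=29
step 22: P1: load  L4  ⟶  SS  (L4)  txn=∅  M[L4]=60
step 23: P0: store L4 := 73  ⟶  MI  (L4)  txn=BusUpgr  M[L4]=60
step 24: P0: store L3 := 18  ⟶  MI  (L3)  txn=BusRdX+Flush  M[L3]=35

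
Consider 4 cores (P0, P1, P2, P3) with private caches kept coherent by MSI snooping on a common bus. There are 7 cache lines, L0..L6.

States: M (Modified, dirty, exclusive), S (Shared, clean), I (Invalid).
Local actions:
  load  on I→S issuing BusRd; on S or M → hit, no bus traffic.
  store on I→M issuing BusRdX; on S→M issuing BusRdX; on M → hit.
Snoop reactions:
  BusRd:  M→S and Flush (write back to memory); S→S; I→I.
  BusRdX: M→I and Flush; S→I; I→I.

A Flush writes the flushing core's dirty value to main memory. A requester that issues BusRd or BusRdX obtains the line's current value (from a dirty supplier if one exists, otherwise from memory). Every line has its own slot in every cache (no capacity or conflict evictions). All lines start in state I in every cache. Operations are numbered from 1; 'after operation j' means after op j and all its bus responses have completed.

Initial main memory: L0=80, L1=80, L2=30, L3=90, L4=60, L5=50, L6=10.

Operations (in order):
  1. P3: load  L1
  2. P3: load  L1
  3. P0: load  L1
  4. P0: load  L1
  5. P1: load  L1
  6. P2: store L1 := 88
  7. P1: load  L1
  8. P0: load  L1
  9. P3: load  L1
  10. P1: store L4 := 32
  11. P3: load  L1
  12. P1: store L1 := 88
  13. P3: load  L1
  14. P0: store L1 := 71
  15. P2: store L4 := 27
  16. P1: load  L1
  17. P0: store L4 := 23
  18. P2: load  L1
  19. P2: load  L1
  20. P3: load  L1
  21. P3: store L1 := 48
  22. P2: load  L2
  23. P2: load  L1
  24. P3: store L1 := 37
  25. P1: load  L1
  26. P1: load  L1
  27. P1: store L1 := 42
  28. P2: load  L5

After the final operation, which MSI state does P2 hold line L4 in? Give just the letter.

state = I

[1] P3: load  L1 | P0:I, P1:I, P2:I, P3:S(80) | bus: BusRd
[2] P3: load  L1 | P0:I, P1:I, P2:I, P3:S(80) | bus: none
[3] P0: load  L1 | P0:S(80), P1:I, P2:I, P3:S(80) | bus: BusRd
[4] P0: load  L1 | P0:S(80), P1:I, P2:I, P3:S(80) | bus: none
[5] P1: load  L1 | P0:S(80), P1:S(80), P2:I, P3:S(80) | bus: BusRd
[6] P2: store L1 := 88 | P0:I, P1:I, P2:M(88), P3:I | bus: BusRdX
[7] P1: load  L1 | P0:I, P1:S(88), P2:S(88), P3:I | bus: BusRd,Flush
[8] P0: load  L1 | P0:S(88), P1:S(88), P2:S(88), P3:I | bus: BusRd
[9] P3: load  L1 | P0:S(88), P1:S(88), P2:S(88), P3:S(88) | bus: BusRd
[10] P1: store L4 := 32 | P0:I, P1:M(32), P2:I, P3:I | bus: BusRdX
[11] P3: load  L1 | P0:S(88), P1:S(88), P2:S(88), P3:S(88) | bus: none
[12] P1: store L1 := 88 | P0:I, P1:M(88), P2:I, P3:I | bus: BusRdX
[13] P3: load  L1 | P0:I, P1:S(88), P2:I, P3:S(88) | bus: BusRd,Flush
[14] P0: store L1 := 71 | P0:M(71), P1:I, P2:I, P3:I | bus: BusRdX
[15] P2: store L4 := 27 | P0:I, P1:I, P2:M(27), P3:I | bus: BusRdX,Flush
[16] P1: load  L1 | P0:S(71), P1:S(71), P2:I, P3:I | bus: BusRd,Flush
[17] P0: store L4 := 23 | P0:M(23), P1:I, P2:I, P3:I | bus: BusRdX,Flush
[18] P2: load  L1 | P0:S(71), P1:S(71), P2:S(71), P3:I | bus: BusRd
[19] P2: load  L1 | P0:S(71), P1:S(71), P2:S(71), P3:I | bus: none
[20] P3: load  L1 | P0:S(71), P1:S(71), P2:S(71), P3:S(71) | bus: BusRd
[21] P3: store L1 := 48 | P0:I, P1:I, P2:I, P3:M(48) | bus: BusRdX
[22] P2: load  L2 | P0:I, P1:I, P2:S(30), P3:I | bus: BusRd
[23] P2: load  L1 | P0:I, P1:I, P2:S(48), P3:S(48) | bus: BusRd,Flush
[24] P3: store L1 := 37 | P0:I, P1:I, P2:I, P3:M(37) | bus: BusRdX
[25] P1: load  L1 | P0:I, P1:S(37), P2:I, P3:S(37) | bus: BusRd,Flush
[26] P1: load  L1 | P0:I, P1:S(37), P2:I, P3:S(37) | bus: none
[27] P1: store L1 := 42 | P0:I, P1:M(42), P2:I, P3:I | bus: BusRdX
[28] P2: load  L5 | P0:I, P1:I, P2:S(50), P3:I | bus: BusRd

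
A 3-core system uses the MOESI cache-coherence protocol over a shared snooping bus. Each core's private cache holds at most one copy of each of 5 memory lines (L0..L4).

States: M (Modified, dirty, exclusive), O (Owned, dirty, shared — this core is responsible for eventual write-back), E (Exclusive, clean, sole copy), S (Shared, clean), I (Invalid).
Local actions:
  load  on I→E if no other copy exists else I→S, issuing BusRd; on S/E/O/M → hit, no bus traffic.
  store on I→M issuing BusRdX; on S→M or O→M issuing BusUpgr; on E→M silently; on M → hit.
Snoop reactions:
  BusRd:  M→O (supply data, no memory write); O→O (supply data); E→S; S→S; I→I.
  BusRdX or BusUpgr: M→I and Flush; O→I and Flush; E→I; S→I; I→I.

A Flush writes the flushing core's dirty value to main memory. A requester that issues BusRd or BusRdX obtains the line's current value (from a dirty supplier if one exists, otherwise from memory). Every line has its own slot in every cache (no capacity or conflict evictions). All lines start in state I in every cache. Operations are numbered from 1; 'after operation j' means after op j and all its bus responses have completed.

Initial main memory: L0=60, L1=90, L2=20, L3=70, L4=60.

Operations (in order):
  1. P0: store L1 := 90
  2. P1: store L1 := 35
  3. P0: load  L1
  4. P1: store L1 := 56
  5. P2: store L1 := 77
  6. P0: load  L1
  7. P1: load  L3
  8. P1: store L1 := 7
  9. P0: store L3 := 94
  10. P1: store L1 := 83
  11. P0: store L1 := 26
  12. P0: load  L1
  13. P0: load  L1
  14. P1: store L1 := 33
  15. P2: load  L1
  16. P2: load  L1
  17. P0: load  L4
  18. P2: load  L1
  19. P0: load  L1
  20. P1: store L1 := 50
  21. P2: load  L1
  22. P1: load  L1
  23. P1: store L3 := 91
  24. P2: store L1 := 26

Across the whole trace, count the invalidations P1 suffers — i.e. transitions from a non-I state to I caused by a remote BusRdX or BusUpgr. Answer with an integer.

invalidations = 4

1. P0: store L1 := 90  bus=[BusRdX]  L1: P0=M P1=I P2=I  mem[L1]=90
2. P1: store L1 := 35  bus=[BusRdX,Flush]  L1: P0=I P1=M P2=I  mem[L1]=90
3. P0: load  L1  bus=[BusRd]  L1: P0=S P1=O P2=I  mem[L1]=90
4. P1: store L1 := 56  bus=[BusUpgr]  L1: P0=I P1=M P2=I  mem[L1]=90
5. P2: store L1 := 77  bus=[BusRdX,Flush]  L1: P0=I P1=I P2=M  mem[L1]=56
6. P0: load  L1  bus=[BusRd]  L1: P0=S P1=I P2=O  mem[L1]=56
7. P1: load  L3  bus=[BusRd]  L3: P0=I P1=E P2=I  mem[L3]=70
8. P1: store L1 := 7  bus=[BusRdX,Flush]  L1: P0=I P1=M P2=I  mem[L1]=77
9. P0: store L3 := 94  bus=[BusRdX]  L3: P0=M P1=I P2=I  mem[L3]=70
10. P1: store L1 := 83  bus=[-]  L1: P0=I P1=M P2=I  mem[L1]=77
11. P0: store L1 := 26  bus=[BusRdX,Flush]  L1: P0=M P1=I P2=I  mem[L1]=83
12. P0: load  L1  bus=[-]  L1: P0=M P1=I P2=I  mem[L1]=83
13. P0: load  L1  bus=[-]  L1: P0=M P1=I P2=I  mem[L1]=83
14. P1: store L1 := 33  bus=[BusRdX,Flush]  L1: P0=I P1=M P2=I  mem[L1]=26
15. P2: load  L1  bus=[BusRd]  L1: P0=I P1=O P2=S  mem[L1]=26
16. P2: load  L1  bus=[-]  L1: P0=I P1=O P2=S  mem[L1]=26
17. P0: load  L4  bus=[BusRd]  L4: P0=E P1=I P2=I  mem[L4]=60
18. P2: load  L1  bus=[-]  L1: P0=I P1=O P2=S  mem[L1]=26
19. P0: load  L1  bus=[BusRd]  L1: P0=S P1=O P2=S  mem[L1]=26
20. P1: store L1 := 50  bus=[BusUpgr]  L1: P0=I P1=M P2=I  mem[L1]=26
21. P2: load  L1  bus=[BusRd]  L1: P0=I P1=O P2=S  mem[L1]=26
22. P1: load  L1  bus=[-]  L1: P0=I P1=O P2=S  mem[L1]=26
23. P1: store L3 := 91  bus=[BusRdX,Flush]  L3: P0=I P1=M P2=I  mem[L3]=94
24. P2: store L1 := 26  bus=[BusUpgr,Flush]  L1: P0=I P1=I P2=M  mem[L1]=50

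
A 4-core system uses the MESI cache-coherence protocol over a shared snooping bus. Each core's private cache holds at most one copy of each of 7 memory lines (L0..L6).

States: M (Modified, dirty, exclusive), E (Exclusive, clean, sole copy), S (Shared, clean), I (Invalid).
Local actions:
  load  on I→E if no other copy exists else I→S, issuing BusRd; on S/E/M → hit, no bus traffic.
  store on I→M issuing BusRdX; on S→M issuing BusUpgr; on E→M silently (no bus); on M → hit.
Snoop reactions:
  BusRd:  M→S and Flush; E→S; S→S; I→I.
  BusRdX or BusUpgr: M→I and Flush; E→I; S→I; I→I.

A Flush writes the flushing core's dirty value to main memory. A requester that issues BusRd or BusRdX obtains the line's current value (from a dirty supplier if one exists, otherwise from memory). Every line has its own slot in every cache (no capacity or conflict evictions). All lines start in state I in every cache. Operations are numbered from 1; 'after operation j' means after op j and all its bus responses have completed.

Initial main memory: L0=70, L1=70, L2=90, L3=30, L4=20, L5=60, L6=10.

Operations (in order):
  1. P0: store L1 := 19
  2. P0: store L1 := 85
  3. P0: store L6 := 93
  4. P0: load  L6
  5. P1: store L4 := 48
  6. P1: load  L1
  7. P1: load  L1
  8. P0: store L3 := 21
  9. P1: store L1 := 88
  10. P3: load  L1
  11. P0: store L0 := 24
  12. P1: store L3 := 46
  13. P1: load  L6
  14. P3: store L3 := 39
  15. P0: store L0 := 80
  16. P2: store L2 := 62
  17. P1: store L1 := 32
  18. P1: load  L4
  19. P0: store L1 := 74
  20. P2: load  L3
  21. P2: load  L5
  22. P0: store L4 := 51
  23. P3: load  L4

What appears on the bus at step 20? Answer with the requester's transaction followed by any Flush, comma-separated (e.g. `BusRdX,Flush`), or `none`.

bus = BusRd,Flush

step 1: P0: store L1 := 19  ⟶  MIII  (L1)  txn=BusRdX  M[L1]=70
step 2: P0: store L1 := 85  ⟶  MIII  (L1)  txn=∅  M[L1]=70
step 3: P0: store L6 := 93  ⟶  MIII  (L6)  txn=BusRdX  M[L6]=10
step 4: P0: load  L6  ⟶  MIII  (L6)  txn=∅  M[L6]=10
step 5: P1: store L4 := 48  ⟶  IMII  (L4)  txn=BusRdX  M[L4]=20
step 6: P1: load  L1  ⟶  SSII  (L1)  txn=BusRd+Flush  M[L1]=85
step 7: P1: load  L1  ⟶  SSII  (L1)  txn=∅  M[L1]=85
step 8: P0: store L3 := 21  ⟶  MIII  (L3)  txn=BusRdX  M[L3]=30
step 9: P1: store L1 := 88  ⟶  IMII  (L1)  txn=BusUpgr  M[L1]=85
step 10: P3: load  L1  ⟶  ISIS  (L1)  txn=BusRd+Flush  M[L1]=88
step 11: P0: store L0 := 24  ⟶  MIII  (L0)  txn=BusRdX  M[L0]=70
step 12: P1: store L3 := 46  ⟶  IMII  (L3)  txn=BusRdX+Flush  M[L3]=21
step 13: P1: load  L6  ⟶  SSII  (L6)  txn=BusRd+Flush  M[L6]=93
step 14: P3: store L3 := 39  ⟶  IIIM  (L3)  txn=BusRdX+Flush  M[L3]=46
step 15: P0: store L0 := 80  ⟶  MIII  (L0)  txn=∅  M[L0]=70
step 16: P2: store L2 := 62  ⟶  IIMI  (L2)  txn=BusRdX  M[L2]=90
step 17: P1: store L1 := 32  ⟶  IMII  (L1)  txn=BusUpgr  M[L1]=88
step 18: P1: load  L4  ⟶  IMII  (L4)  txn=∅  M[L4]=20
step 19: P0: store L1 := 74  ⟶  MIII  (L1)  txn=BusRdX+Flush  M[L1]=32
step 20: P2: load  L3  ⟶  IISS  (L3)  txn=BusRd+Flush  M[L3]=39
step 21: P2: load  L5  ⟶  IIEI  (L5)  txn=BusRd  M[L5]=60
step 22: P0: store L4 := 51  ⟶  MIII  (L4)  txn=BusRdX+Flush  M[L4]=48
step 23: P3: load  L4  ⟶  SIIS  (L4)  txn=BusRd+Flush  M[L4]=51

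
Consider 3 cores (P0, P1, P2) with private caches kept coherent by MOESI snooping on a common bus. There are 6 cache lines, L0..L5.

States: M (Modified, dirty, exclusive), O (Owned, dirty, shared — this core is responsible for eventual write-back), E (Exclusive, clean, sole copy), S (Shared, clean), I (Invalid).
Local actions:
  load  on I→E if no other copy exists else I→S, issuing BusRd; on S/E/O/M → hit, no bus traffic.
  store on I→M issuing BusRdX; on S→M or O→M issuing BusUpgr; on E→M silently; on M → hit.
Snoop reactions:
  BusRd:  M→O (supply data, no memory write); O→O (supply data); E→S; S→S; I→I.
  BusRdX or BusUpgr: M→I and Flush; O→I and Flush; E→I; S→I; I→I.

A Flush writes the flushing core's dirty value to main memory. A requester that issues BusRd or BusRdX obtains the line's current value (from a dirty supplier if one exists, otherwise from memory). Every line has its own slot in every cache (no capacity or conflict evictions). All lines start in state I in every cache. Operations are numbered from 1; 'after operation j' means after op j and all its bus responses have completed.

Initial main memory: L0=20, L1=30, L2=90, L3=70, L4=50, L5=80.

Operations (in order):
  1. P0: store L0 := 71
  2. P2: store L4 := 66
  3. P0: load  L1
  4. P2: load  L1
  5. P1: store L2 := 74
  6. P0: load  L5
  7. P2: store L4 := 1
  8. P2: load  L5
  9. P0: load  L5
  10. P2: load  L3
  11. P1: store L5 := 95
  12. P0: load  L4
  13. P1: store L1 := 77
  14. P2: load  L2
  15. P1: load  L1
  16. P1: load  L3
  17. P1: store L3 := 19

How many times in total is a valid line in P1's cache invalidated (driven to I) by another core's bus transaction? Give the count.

invalidations = 0

1. P0: store L0 := 71  bus=[BusRdX]  L0: P0=M P1=I P2=I  mem[L0]=20
2. P2: store L4 := 66  bus=[BusRdX]  L4: P0=I P1=I P2=M  mem[L4]=50
3. P0: load  L1  bus=[BusRd]  L1: P0=E P1=I P2=I  mem[L1]=30
4. P2: load  L1  bus=[BusRd]  L1: P0=S P1=I P2=S  mem[L1]=30
5. P1: store L2 := 74  bus=[BusRdX]  L2: P0=I P1=M P2=I  mem[L2]=90
6. P0: load  L5  bus=[BusRd]  L5: P0=E P1=I P2=I  mem[L5]=80
7. P2: store L4 := 1  bus=[-]  L4: P0=I P1=I P2=M  mem[L4]=50
8. P2: load  L5  bus=[BusRd]  L5: P0=S P1=I P2=S  mem[L5]=80
9. P0: load  L5  bus=[-]  L5: P0=S P1=I P2=S  mem[L5]=80
10. P2: load  L3  bus=[BusRd]  L3: P0=I P1=I P2=E  mem[L3]=70
11. P1: store L5 := 95  bus=[BusRdX]  L5: P0=I P1=M P2=I  mem[L5]=80
12. P0: load  L4  bus=[BusRd]  L4: P0=S P1=I P2=O  mem[L4]=50
13. P1: store L1 := 77  bus=[BusRdX]  L1: P0=I P1=M P2=I  mem[L1]=30
14. P2: load  L2  bus=[BusRd]  L2: P0=I P1=O P2=S  mem[L2]=90
15. P1: load  L1  bus=[-]  L1: P0=I P1=M P2=I  mem[L1]=30
16. P1: load  L3  bus=[BusRd]  L3: P0=I P1=S P2=S  mem[L3]=70
17. P1: store L3 := 19  bus=[BusUpgr]  L3: P0=I P1=M P2=I  mem[L3]=70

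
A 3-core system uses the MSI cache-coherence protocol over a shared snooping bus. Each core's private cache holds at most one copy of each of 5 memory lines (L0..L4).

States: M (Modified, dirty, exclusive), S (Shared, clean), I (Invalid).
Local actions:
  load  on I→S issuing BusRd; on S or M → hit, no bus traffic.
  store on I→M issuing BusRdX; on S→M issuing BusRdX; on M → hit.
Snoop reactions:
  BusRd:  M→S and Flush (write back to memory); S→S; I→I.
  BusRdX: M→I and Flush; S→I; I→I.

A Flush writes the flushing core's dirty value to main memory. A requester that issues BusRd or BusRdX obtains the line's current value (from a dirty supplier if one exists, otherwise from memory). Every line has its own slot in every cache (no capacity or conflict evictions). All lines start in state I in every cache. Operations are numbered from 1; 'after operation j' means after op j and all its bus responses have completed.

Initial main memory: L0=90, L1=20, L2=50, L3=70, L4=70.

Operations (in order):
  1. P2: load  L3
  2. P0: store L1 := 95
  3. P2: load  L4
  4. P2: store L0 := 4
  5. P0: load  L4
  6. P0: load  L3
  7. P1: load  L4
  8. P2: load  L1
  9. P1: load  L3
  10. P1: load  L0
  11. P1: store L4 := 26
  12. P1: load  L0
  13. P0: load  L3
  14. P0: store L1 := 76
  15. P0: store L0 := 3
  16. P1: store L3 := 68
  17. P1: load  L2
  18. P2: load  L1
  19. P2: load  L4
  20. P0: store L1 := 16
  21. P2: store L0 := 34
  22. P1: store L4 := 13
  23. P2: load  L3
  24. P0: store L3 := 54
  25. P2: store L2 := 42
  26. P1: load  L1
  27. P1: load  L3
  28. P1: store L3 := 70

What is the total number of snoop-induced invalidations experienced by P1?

1. P2: load  L3  bus=[BusRd]  L3: P0=I P1=I P2=S  mem[L3]=70
2. P0: store L1 := 95  bus=[BusRdX]  L1: P0=M P1=I P2=I  mem[L1]=20
3. P2: load  L4  bus=[BusRd]  L4: P0=I P1=I P2=S  mem[L4]=70
4. P2: store L0 := 4  bus=[BusRdX]  L0: P0=I P1=I P2=M  mem[L0]=90
5. P0: load  L4  bus=[BusRd]  L4: P0=S P1=I P2=S  mem[L4]=70
6. P0: load  L3  bus=[BusRd]  L3: P0=S P1=I P2=S  mem[L3]=70
7. P1: load  L4  bus=[BusRd]  L4: P0=S P1=S P2=S  mem[L4]=70
8. P2: load  L1  bus=[BusRd,Flush]  L1: P0=S P1=I P2=S  mem[L1]=95
9. P1: load  L3  bus=[BusRd]  L3: P0=S P1=S P2=S  mem[L3]=70
10. P1: load  L0  bus=[BusRd,Flush]  L0: P0=I P1=S P2=S  mem[L0]=4
11. P1: store L4 := 26  bus=[BusRdX]  L4: P0=I P1=M P2=I  mem[L4]=70
12. P1: load  L0  bus=[-]  L0: P0=I P1=S P2=S  mem[L0]=4
13. P0: load  L3  bus=[-]  L3: P0=S P1=S P2=S  mem[L3]=70
14. P0: store L1 := 76  bus=[BusRdX]  L1: P0=M P1=I P2=I  mem[L1]=95
15. P0: store L0 := 3  bus=[BusRdX]  L0: P0=M P1=I P2=I  mem[L0]=4
16. P1: store L3 := 68  bus=[BusRdX]  L3: P0=I P1=M P2=I  mem[L3]=70
17. P1: load  L2  bus=[BusRd]  L2: P0=I P1=S P2=I  mem[L2]=50
18. P2: load  L1  bus=[BusRd,Flush]  L1: P0=S P1=I P2=S  mem[L1]=76
19. P2: load  L4  bus=[BusRd,Flush]  L4: P0=I P1=S P2=S  mem[L4]=26
20. P0: store L1 := 16  bus=[BusRdX]  L1: P0=M P1=I P2=I  mem[L1]=76
21. P2: store L0 := 34  bus=[BusRdX,Flush]  L0: P0=I P1=I P2=M  mem[L0]=3
22. P1: store L4 := 13  bus=[BusRdX]  L4: P0=I P1=M P2=I  mem[L4]=26
23. P2: load  L3  bus=[BusRd,Flush]  L3: P0=I P1=S P2=S  mem[L3]=68
24. P0: store L3 := 54  bus=[BusRdX]  L3: P0=M P1=I P2=I  mem[L3]=68
25. P2: store L2 := 42  bus=[BusRdX]  L2: P0=I P1=I P2=M  mem[L2]=50
26. P1: load  L1  bus=[BusRd,Flush]  L1: P0=S P1=S P2=I  mem[L1]=16
27. P1: load  L3  bus=[BusRd,Flush]  L3: P0=S P1=S P2=I  mem[L3]=54
28. P1: store L3 := 70  bus=[BusRdX]  L3: P0=I P1=M P2=I  mem[L3]=54

invalidations = 3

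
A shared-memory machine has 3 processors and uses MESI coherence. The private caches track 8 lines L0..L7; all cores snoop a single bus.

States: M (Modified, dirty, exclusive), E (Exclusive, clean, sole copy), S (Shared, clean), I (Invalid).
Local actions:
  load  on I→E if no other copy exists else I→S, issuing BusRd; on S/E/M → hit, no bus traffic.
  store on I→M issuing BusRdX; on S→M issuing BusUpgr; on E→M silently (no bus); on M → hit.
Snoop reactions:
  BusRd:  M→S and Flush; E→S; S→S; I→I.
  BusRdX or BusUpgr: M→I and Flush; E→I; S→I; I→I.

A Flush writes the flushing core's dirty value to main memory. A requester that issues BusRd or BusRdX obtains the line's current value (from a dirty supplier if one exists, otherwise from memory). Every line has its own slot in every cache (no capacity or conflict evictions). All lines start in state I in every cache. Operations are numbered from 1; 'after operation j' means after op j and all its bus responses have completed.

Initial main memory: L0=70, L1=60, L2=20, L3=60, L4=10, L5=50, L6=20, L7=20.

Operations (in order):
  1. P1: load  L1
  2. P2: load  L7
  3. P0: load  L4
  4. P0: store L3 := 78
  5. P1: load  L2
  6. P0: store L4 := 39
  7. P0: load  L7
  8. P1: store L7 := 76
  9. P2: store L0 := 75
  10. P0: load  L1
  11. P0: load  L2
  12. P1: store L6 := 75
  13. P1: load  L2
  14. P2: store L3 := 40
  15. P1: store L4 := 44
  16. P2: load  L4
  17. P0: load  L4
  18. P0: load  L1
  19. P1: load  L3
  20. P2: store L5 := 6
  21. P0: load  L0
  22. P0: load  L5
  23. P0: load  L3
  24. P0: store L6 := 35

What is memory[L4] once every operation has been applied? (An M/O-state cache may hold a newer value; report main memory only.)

[1] P1: load  L1 | P0:I, P1:E(60), P2:I | bus: BusRd
[2] P2: load  L7 | P0:I, P1:I, P2:E(20) | bus: BusRd
[3] P0: load  L4 | P0:E(10), P1:I, P2:I | bus: BusRd
[4] P0: store L3 := 78 | P0:M(78), P1:I, P2:I | bus: BusRdX
[5] P1: load  L2 | P0:I, P1:E(20), P2:I | bus: BusRd
[6] P0: store L4 := 39 | P0:M(39), P1:I, P2:I | bus: none
[7] P0: load  L7 | P0:S(20), P1:I, P2:S(20) | bus: BusRd
[8] P1: store L7 := 76 | P0:I, P1:M(76), P2:I | bus: BusRdX
[9] P2: store L0 := 75 | P0:I, P1:I, P2:M(75) | bus: BusRdX
[10] P0: load  L1 | P0:S(60), P1:S(60), P2:I | bus: BusRd
[11] P0: load  L2 | P0:S(20), P1:S(20), P2:I | bus: BusRd
[12] P1: store L6 := 75 | P0:I, P1:M(75), P2:I | bus: BusRdX
[13] P1: load  L2 | P0:S(20), P1:S(20), P2:I | bus: none
[14] P2: store L3 := 40 | P0:I, P1:I, P2:M(40) | bus: BusRdX,Flush
[15] P1: store L4 := 44 | P0:I, P1:M(44), P2:I | bus: BusRdX,Flush
[16] P2: load  L4 | P0:I, P1:S(44), P2:S(44) | bus: BusRd,Flush
[17] P0: load  L4 | P0:S(44), P1:S(44), P2:S(44) | bus: BusRd
[18] P0: load  L1 | P0:S(60), P1:S(60), P2:I | bus: none
[19] P1: load  L3 | P0:I, P1:S(40), P2:S(40) | bus: BusRd,Flush
[20] P2: store L5 := 6 | P0:I, P1:I, P2:M(6) | bus: BusRdX
[21] P0: load  L0 | P0:S(75), P1:I, P2:S(75) | bus: BusRd,Flush
[22] P0: load  L5 | P0:S(6), P1:I, P2:S(6) | bus: BusRd,Flush
[23] P0: load  L3 | P0:S(40), P1:S(40), P2:S(40) | bus: BusRd
[24] P0: store L6 := 35 | P0:M(35), P1:I, P2:I | bus: BusRdX,Flush

memory[L4] = 44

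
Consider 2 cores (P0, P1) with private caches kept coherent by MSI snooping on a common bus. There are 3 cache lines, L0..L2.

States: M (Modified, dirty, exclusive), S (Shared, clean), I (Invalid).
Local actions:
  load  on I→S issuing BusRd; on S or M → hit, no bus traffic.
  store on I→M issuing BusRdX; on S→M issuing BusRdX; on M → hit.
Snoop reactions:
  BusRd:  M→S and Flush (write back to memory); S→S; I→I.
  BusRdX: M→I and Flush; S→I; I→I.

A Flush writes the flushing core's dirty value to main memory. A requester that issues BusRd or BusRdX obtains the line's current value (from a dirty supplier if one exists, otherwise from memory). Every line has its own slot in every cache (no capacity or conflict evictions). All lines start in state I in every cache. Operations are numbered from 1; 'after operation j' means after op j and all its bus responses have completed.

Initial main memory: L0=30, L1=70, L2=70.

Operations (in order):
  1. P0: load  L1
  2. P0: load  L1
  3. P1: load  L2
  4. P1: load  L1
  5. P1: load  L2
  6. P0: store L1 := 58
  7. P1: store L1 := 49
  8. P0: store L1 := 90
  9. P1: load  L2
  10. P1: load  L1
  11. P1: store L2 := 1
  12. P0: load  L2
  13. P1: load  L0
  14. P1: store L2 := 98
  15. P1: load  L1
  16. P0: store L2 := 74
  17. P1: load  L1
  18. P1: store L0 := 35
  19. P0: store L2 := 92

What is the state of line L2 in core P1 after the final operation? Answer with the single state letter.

  op1 P0: load  L1 → S/I on L1; bus BusRd; mem=70
  op2 P0: load  L1 → S/I on L1; bus (none); mem=70
  op3 P1: load  L2 → I/S on L2; bus BusRd; mem=70
  op4 P1: load  L1 → S/S on L1; bus BusRd; mem=70
  op5 P1: load  L2 → I/S on L2; bus (none); mem=70
  op6 P0: store L1 := 58 → M/I on L1; bus BusRdX; mem=70
  op7 P1: store L1 := 49 → I/M on L1; bus BusRdX Flush; mem=58
  op8 P0: store L1 := 90 → M/I on L1; bus BusRdX Flush; mem=49
  op9 P1: load  L2 → I/S on L2; bus (none); mem=70
  op10 P1: load  L1 → S/S on L1; bus BusRd Flush; mem=90
  op11 P1: store L2 := 1 → I/M on L2; bus BusRdX; mem=70
  op12 P0: load  L2 → S/S on L2; bus BusRd Flush; mem=1
  op13 P1: load  L0 → I/S on L0; bus BusRd; mem=30
  op14 P1: store L2 := 98 → I/M on L2; bus BusRdX; mem=1
  op15 P1: load  L1 → S/S on L1; bus (none); mem=90
  op16 P0: store L2 := 74 → M/I on L2; bus BusRdX Flush; mem=98
  op17 P1: load  L1 → S/S on L1; bus (none); mem=90
  op18 P1: store L0 := 35 → I/M on L0; bus BusRdX; mem=30
  op19 P0: store L2 := 92 → M/I on L2; bus (none); mem=98

state = I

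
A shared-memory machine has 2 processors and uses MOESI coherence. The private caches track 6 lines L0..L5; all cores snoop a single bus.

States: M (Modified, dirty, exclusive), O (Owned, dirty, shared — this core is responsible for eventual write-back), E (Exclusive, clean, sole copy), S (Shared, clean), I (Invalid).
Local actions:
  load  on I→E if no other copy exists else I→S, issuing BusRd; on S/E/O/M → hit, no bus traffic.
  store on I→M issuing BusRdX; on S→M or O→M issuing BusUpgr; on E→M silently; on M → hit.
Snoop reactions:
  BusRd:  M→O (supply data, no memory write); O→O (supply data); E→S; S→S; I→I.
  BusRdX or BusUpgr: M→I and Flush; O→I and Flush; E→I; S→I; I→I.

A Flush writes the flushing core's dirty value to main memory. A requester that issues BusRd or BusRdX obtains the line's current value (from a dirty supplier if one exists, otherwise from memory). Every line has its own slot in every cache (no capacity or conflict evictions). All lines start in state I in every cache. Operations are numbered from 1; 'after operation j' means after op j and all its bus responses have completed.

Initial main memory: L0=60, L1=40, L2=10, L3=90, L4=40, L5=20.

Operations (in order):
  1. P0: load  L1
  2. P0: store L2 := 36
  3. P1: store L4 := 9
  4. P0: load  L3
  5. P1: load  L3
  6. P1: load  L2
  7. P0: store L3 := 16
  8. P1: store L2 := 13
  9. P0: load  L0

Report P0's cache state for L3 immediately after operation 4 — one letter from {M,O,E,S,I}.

state = E

[1] P0: load  L1 | P0:E(40), P1:I | bus: BusRd
[2] P0: store L2 := 36 | P0:M(36), P1:I | bus: BusRdX
[3] P1: store L4 := 9 | P0:I, P1:M(9) | bus: BusRdX
[4] P0: load  L3 | P0:E(90), P1:I | bus: BusRd
[5] P1: load  L3 | P0:S(90), P1:S(90) | bus: BusRd
[6] P1: load  L2 | P0:O(36), P1:S(36) | bus: BusRd
[7] P0: store L3 := 16 | P0:M(16), P1:I | bus: BusUpgr
[8] P1: store L2 := 13 | P0:I, P1:M(13) | bus: BusUpgr,Flush
[9] P0: load  L0 | P0:E(60), P1:I | bus: BusRd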